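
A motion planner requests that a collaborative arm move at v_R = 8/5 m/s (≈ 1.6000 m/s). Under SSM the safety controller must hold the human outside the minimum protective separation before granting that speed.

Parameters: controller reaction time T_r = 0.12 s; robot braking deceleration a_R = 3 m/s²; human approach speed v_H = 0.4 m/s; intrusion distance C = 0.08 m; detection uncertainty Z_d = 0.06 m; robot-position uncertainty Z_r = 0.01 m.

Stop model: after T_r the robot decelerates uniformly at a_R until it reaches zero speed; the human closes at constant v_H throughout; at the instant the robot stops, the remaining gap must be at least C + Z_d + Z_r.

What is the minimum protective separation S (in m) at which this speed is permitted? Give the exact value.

S_min = 103/100 m = 1.0300 m

stop time T_s = (8/5)/3 = 0.5333 s
robot in T_r: 1.6000·0.1200 = 0.1920 m
robot covers 1.6000·0.5333 − ½·3.0000·0.5333² = 0.4267 m while stopping
person approaches 0.4000·(0.1200+0.5333) = 0.2613 m
C+Z_d+Z_r = 0.0800+0.0600+0.0100 = 0.1500 m
S_min ≈ 0.1920+0.4267+0.2613+0.1500  ⇒  S_min = 103/100 m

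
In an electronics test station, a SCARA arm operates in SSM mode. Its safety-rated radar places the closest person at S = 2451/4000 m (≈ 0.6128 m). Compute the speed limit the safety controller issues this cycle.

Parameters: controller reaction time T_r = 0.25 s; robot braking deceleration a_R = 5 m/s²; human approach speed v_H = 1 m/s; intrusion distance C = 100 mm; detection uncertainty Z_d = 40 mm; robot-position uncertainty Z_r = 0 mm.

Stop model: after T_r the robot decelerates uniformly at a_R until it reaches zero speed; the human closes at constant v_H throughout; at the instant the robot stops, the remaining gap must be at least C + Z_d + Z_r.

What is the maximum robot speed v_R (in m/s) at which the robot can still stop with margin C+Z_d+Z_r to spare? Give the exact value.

quadratic (1/10)·v² + (9/20)·v + (-891/4000) = 0
  disc = (9/20)² − 4·(1/10)·(-891/4000) = 729/2500 ; √disc = 27/50
  v_R = (−(9/20) + 27/50) / (2·(1/10)) = 9/20 m/s
check:
T_s = v_R/a_R = (9/20)/5 = 0.0900 s
reaction-phase robot travel = 0.4500·0.2500 = 0.1125 m
robot covers 0.4500·0.0900 − ½·5.0000·0.0900² = 0.0203 m while stopping
human closes 1.0000·0.3400 = 0.3400 m
residual clearance needed = 0.1000+0.0400+0.0000 = 0.1400 m
sum ≈ 0.1125+0.0203+0.3400+0.1400 ≈ 0.6128 m = S ✓

v_R_max = 9/20 m/s = 0.4500 m/s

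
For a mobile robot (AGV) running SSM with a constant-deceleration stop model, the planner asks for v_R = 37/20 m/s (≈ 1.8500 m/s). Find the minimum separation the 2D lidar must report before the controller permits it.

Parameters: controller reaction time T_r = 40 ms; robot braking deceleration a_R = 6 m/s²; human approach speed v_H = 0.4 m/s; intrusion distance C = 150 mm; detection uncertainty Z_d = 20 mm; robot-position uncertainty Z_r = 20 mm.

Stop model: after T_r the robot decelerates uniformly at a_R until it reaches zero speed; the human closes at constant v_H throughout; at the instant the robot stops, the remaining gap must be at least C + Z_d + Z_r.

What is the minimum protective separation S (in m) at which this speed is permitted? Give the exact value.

T_s = v_R/a_R = (37/20)/6 = 0.3083 s
robot in T_r: 1.8500·0.0400 = 0.0740 m
braking distance = 1.8500²/(2·6.0000) = 0.2852 m
human over T_r+T_s: 0.4000·(0.0400+0.3083) = 0.1393 m
C+Z_d+Z_r = 0.1500+0.0200+0.0200 = 0.1900 m
S_min ≈ 0.0740+0.2852+0.1393+0.1900  ⇒  S_min = 661/960 m

S_min = 661/960 m = 0.6885 m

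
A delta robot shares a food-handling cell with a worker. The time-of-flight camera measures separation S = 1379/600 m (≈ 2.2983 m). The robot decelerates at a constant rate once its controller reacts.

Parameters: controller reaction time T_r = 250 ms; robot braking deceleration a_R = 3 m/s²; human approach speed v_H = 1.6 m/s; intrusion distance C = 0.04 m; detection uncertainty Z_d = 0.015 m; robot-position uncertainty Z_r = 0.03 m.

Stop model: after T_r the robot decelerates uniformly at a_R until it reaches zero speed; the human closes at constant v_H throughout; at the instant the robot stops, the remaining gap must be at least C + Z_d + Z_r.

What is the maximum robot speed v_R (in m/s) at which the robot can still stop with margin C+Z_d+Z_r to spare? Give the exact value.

collect terms ⇒ (1/6)·v_R² + (47/60)·v_R + (-136/75) = 0
  disc = (47/60)² − 4·(1/6)·(-136/75) = 729/400 ; √disc = 27/20
  v_R = (−(47/60) + 27/20) / (2·(1/6)) = 17/10 m/s
check:
stop time T_s = (17/10)/3 = 0.5667 s
robot covers v_R·T_r = 1.7000·0.2500 = 0.4250 m before braking
robot covers 1.7000·0.5667 − ½·3.0000·0.5667² = 0.4817 m while stopping
human over T_r+T_s: 1.6000·(0.2500+0.5667) = 1.3067 m
C+Z_d+Z_r = 0.0400+0.0150+0.0300 = 0.0850 m
sum ≈ 0.4250+0.4817+1.3067+0.0850 ≈ 2.2983 m = S ✓

v_R_max = 17/10 m/s = 1.7000 m/s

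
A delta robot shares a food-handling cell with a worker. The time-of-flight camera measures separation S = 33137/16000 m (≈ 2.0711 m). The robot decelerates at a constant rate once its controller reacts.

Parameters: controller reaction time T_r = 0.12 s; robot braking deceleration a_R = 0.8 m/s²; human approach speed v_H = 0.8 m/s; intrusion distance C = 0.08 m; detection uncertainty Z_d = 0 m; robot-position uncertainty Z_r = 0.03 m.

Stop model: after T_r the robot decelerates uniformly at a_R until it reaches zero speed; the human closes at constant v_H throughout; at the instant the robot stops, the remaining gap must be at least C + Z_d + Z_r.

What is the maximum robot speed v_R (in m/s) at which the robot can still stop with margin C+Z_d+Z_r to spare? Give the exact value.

at the boundary: (5/8)·v² + (28/25)·v + (-29841/16000) = 0
  disc = (28/25)² − 4·(5/8)·(-29841/16000) = 946729/160000 ; √disc = 973/400
  v_R = (−(28/25) + 973/400) / (2·(5/8)) = 21/20 m/s
check:
stop time T_s = (21/20)/(4/5) = 1.3125 s
robot in T_r: 1.0500·0.1200 = 0.1260 m
robot under decel: 1.0500²/(2·0.8000) = 0.6891 m
human over T_r+T_s: 0.8000·(0.1200+1.3125) = 1.1460 m
residual clearance needed = 0.0800+0.0000+0.0300 = 0.1100 m
sum ≈ 0.1260+0.6891+1.1460+0.1100 ≈ 2.0711 m = S ✓

v_R_max = 21/20 m/s = 1.0500 m/s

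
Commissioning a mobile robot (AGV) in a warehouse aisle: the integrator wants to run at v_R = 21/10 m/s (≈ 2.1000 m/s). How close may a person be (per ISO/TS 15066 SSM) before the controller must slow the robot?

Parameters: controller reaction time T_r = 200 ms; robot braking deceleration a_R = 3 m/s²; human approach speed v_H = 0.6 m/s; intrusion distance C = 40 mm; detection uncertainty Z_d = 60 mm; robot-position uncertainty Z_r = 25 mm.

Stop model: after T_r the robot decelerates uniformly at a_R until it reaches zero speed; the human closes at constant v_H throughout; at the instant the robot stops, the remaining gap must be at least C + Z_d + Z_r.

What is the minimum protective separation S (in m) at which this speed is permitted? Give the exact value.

stop time T_s = (21/10)/3 = 0.7000 s
reaction-phase robot travel = 2.1000·0.2000 = 0.4200 m
braking distance = 2.1000²/(2·3.0000) = 0.7350 m
human closes 0.6000·0.9000 = 0.5400 m
margins: 0.0400+0.0600+0.0250 = 0.1250 m
S_min ≈ 0.4200+0.7350+0.5400+0.1250  ⇒  S_min = 91/50 m

S_min = 91/50 m = 1.8200 m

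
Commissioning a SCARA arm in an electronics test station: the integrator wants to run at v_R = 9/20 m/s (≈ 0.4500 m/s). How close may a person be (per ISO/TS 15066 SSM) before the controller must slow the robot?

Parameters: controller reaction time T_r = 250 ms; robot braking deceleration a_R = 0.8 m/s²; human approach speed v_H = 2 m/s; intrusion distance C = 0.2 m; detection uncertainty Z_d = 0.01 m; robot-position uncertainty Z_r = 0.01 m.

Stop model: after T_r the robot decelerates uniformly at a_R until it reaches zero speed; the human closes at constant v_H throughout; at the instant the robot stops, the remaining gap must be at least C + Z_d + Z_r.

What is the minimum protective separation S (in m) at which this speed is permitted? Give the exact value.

S_min = 6669/3200 m = 2.0841 m

braking lasts T_s = (9/20)/(4/5) = 0.5625 s
robot in T_r: 0.4500·0.2500 = 0.1125 m
braking distance = 0.4500²/(2·0.8000) = 0.1266 m
person approaches 2.0000·(0.2500+0.5625) = 1.6250 m
margins: 0.2000+0.0100+0.0100 = 0.2200 m
S_min ≈ 0.1125+0.1266+1.6250+0.2200  ⇒  S_min = 6669/3200 m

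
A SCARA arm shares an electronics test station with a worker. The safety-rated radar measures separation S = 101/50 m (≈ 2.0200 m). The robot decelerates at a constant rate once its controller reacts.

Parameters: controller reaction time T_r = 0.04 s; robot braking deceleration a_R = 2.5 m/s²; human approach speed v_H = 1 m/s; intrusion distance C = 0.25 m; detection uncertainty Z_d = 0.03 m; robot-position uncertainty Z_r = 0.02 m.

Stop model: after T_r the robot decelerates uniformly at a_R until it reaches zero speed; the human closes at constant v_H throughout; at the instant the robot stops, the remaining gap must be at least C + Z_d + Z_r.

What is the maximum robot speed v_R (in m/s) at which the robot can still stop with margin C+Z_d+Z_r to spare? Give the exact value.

v_R_max = 2 m/s = 2.0000 m/s

collect terms ⇒ (1/5)·v_R² + (11/25)·v_R + (-42/25) = 0
  disc = (11/25)² − 4·(1/5)·(-42/25) = 961/625 ; √disc = 31/25
  v_R = (−(11/25) + 31/25) / (2·(1/5)) = 2 m/s
check:
braking lasts T_s = 2/(5/2) = 0.8000 s
robot in T_r: 2.0000·0.0400 = 0.0800 m
robot covers 2.0000·0.8000 − ½·2.5000·0.8000² = 0.8000 m while stopping
human over T_r+T_s: 1.0000·(0.0400+0.8000) = 0.8400 m
C+Z_d+Z_r = 0.2500+0.0300+0.0200 = 0.3000 m
sum ≈ 0.0800+0.8000+0.8400+0.3000 ≈ 2.0200 m = S ✓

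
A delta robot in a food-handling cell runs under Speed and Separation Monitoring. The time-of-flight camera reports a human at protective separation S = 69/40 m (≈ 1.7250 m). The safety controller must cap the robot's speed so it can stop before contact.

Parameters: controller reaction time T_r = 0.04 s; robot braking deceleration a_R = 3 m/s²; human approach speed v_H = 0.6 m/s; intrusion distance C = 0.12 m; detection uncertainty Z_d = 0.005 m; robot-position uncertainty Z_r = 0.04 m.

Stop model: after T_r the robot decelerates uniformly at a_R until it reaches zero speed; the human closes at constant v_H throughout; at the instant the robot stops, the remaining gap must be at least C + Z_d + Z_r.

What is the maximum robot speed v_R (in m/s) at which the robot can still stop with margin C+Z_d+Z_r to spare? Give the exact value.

at the boundary: (1/6)·v² + (6/25)·v + (-192/125) = 0
  disc = (6/25)² − 4·(1/6)·(-192/125) = 676/625 ; √disc = 26/25
  v_R = (−(6/25) + 26/25) / (2·(1/6)) = 12/5 m/s
check:
T_s = v_R/a_R = (12/5)/3 = 0.8000 s
robot in T_r: 2.4000·0.0400 = 0.0960 m
robot under decel: 2.4000²/(2·3.0000) = 0.9600 m
human over T_r+T_s: 0.6000·(0.0400+0.8000) = 0.5040 m
margins: 0.1200+0.0050+0.0400 = 0.1650 m
sum ≈ 0.0960+0.9600+0.5040+0.1650 ≈ 1.7250 m = S ✓

v_R_max = 12/5 m/s = 2.4000 m/s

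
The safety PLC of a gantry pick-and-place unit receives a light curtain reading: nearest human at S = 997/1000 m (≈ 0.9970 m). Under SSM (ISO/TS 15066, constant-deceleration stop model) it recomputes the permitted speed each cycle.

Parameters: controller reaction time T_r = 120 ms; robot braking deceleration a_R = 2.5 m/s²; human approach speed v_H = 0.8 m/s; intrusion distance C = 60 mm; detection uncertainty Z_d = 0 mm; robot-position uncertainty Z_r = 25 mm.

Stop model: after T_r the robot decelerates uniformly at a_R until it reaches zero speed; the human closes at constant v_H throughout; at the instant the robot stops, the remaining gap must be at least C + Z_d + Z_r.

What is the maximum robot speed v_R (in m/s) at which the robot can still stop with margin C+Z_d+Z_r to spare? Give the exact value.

v_R_max = 6/5 m/s = 1.2000 m/s

at the boundary: (1/5)·v² + (11/25)·v + (-102/125) = 0
  disc = (11/25)² − 4·(1/5)·(-102/125) = 529/625 ; √disc = 23/25
  v_R = (−(11/25) + 23/25) / (2·(1/5)) = 6/5 m/s
check:
braking lasts T_s = (6/5)/(5/2) = 0.4800 s
robot covers v_R·T_r = 1.2000·0.1200 = 0.1440 m before braking
robot under decel: 1.2000²/(2·2.5000) = 0.2880 m
person approaches 0.8000·(0.1200+0.4800) = 0.4800 m
residual clearance needed = 0.0600+0.0000+0.0250 = 0.0850 m
sum ≈ 0.1440+0.2880+0.4800+0.0850 ≈ 0.9970 m = S ✓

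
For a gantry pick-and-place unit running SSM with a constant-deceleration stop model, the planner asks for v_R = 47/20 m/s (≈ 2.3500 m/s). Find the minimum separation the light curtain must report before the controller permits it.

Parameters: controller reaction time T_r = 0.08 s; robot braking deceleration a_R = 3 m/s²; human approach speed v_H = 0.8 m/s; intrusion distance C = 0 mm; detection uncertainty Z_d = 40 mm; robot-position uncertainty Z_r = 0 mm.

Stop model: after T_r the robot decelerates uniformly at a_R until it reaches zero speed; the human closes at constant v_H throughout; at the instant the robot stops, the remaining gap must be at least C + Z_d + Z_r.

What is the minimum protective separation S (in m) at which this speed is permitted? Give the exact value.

braking lasts T_s = (47/20)/3 = 0.7833 s
reaction-phase robot travel = 2.3500·0.0800 = 0.1880 m
braking distance = 2.3500²/(2·3.0000) = 0.9204 m
human over T_r+T_s: 0.8000·(0.0800+0.7833) = 0.6907 m
C+Z_d+Z_r = 0.0000+0.0400+0.0000 = 0.0400 m
S_min ≈ 0.1880+0.9204+0.6907+0.0400  ⇒  S_min = 22069/12000 m

S_min = 22069/12000 m = 1.8391 m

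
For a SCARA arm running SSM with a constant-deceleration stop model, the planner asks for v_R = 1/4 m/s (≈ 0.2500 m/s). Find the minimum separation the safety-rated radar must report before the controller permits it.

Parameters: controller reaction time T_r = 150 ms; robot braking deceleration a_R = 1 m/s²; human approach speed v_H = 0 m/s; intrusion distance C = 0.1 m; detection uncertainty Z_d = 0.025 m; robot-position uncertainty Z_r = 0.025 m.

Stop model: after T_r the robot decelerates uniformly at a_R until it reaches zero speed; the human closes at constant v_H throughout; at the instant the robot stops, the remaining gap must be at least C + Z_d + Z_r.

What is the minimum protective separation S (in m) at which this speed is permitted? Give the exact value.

braking lasts T_s = (1/4)/1 = 0.2500 s
robot in T_r: 0.2500·0.1500 = 0.0375 m
braking distance = 0.2500²/(2·1.0000) = 0.0312 m
person approaches 0.0000·(0.1500+0.2500) = 0.0000 m
residual clearance needed = 0.1000+0.0250+0.0250 = 0.1500 m
S_min ≈ 0.0375+0.0312+0.0000+0.1500  ⇒  S_min = 7/32 m

S_min = 7/32 m = 0.2188 m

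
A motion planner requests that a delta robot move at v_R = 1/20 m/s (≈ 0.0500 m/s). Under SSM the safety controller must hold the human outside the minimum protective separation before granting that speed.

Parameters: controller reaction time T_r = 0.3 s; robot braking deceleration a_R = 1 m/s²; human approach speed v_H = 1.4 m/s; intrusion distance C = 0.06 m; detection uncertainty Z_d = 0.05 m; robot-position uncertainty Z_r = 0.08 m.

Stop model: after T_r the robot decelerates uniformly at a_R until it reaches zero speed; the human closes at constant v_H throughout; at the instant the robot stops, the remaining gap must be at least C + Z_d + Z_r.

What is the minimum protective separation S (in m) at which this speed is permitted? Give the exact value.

S_min = 557/800 m = 0.6963 m

braking lasts T_s = (1/20)/1 = 0.0500 s
reaction-phase robot travel = 0.0500·0.3000 = 0.0150 m
robot covers 0.0500·0.0500 − ½·1.0000·0.0500² = 0.0013 m while stopping
human closes 1.4000·0.3500 = 0.4900 m
residual clearance needed = 0.0600+0.0500+0.0800 = 0.1900 m
S_min ≈ 0.0150+0.0013+0.4900+0.1900  ⇒  S_min = 557/800 m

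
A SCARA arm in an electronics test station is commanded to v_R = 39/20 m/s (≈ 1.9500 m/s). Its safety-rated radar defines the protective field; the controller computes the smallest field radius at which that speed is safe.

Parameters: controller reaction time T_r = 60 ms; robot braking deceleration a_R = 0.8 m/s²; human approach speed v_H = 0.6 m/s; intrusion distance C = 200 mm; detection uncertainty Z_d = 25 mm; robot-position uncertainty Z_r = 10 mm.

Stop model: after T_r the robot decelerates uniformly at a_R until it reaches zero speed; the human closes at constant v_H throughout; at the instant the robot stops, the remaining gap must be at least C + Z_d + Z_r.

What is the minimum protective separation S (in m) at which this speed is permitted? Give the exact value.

T_s = v_R/a_R = (39/20)/(4/5) = 2.4375 s
robot in T_r: 1.9500·0.0600 = 0.1170 m
robot under decel: 1.9500²/(2·0.8000) = 2.3766 m
person approaches 0.6000·(0.0600+2.4375) = 1.4985 m
residual clearance needed = 0.2000+0.0250+0.0100 = 0.2350 m
S_min ≈ 0.1170+2.3766+1.4985+0.2350  ⇒  S_min = 67633/16000 m

S_min = 67633/16000 m = 4.2271 m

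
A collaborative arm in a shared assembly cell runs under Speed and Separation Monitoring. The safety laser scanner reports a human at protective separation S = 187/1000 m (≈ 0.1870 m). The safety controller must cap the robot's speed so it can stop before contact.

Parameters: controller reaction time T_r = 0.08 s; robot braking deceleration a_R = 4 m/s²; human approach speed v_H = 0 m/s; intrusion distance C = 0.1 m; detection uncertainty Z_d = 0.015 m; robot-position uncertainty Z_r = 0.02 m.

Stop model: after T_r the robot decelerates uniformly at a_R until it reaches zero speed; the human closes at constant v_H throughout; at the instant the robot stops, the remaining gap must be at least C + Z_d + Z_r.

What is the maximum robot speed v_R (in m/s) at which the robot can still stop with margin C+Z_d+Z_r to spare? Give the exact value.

quadratic (1/8)·v² + (2/25)·v + (-13/250) = 0
  disc = (2/25)² − 4·(1/8)·(-13/250) = 81/2500 ; √disc = 9/50
  v_R = (−(2/25) + 9/50) / (2·(1/8)) = 2/5 m/s
check:
braking lasts T_s = (2/5)/4 = 0.1000 s
robot covers v_R·T_r = 0.4000·0.0800 = 0.0320 m before braking
braking distance = 0.4000²/(2·4.0000) = 0.0200 m
person approaches 0.0000·(0.0800+0.1000) = 0.0000 m
residual clearance needed = 0.1000+0.0150+0.0200 = 0.1350 m
sum ≈ 0.0320+0.0200+0.0000+0.1350 ≈ 0.1870 m = S ✓

v_R_max = 2/5 m/s = 0.4000 m/s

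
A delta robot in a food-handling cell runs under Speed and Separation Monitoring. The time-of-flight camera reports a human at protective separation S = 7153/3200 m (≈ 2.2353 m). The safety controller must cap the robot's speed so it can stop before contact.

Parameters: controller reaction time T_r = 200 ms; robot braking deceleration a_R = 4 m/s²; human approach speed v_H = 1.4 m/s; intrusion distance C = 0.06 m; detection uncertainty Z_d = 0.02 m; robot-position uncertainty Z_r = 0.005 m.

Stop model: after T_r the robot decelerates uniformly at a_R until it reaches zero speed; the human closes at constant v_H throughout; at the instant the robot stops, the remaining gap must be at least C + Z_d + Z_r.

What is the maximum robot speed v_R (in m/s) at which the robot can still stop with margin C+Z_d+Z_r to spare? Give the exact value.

v_R_max = 9/4 m/s = 2.2500 m/s

collect terms ⇒ (1/8)·v_R² + (11/20)·v_R + (-1197/640) = 0
  disc = (11/20)² − 4·(1/8)·(-1197/640) = 7921/6400 ; √disc = 89/80
  v_R = (−(11/20) + 89/80) / (2·(1/8)) = 9/4 m/s
check:
braking lasts T_s = (9/4)/4 = 0.5625 s
reaction-phase robot travel = 2.2500·0.2000 = 0.4500 m
braking distance = 2.2500²/(2·4.0000) = 0.6328 m
human closes 1.4000·0.7625 = 1.0675 m
residual clearance needed = 0.0600+0.0200+0.0050 = 0.0850 m
sum ≈ 0.4500+0.6328+1.0675+0.0850 ≈ 2.2353 m = S ✓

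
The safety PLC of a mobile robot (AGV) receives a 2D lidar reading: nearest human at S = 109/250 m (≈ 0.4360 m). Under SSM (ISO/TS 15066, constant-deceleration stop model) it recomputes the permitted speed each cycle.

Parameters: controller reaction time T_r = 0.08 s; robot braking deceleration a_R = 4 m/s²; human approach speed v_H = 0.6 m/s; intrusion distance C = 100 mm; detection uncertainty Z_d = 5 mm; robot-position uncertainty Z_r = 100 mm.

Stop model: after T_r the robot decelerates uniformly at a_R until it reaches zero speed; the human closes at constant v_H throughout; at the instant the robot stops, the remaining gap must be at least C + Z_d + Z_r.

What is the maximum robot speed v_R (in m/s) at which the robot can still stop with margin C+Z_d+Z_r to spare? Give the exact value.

v_R_max = 3/5 m/s = 0.6000 m/s

collect terms ⇒ (1/8)·v_R² + (23/100)·v_R + (-183/1000) = 0
  disc = (23/100)² − 4·(1/8)·(-183/1000) = 361/2500 ; √disc = 19/50
  v_R = (−(23/100) + 19/50) / (2·(1/8)) = 3/5 m/s
check:
T_s = v_R/a_R = (3/5)/4 = 0.1500 s
robot in T_r: 0.6000·0.0800 = 0.0480 m
robot under decel: 0.6000²/(2·4.0000) = 0.0450 m
person approaches 0.6000·(0.0800+0.1500) = 0.1380 m
C+Z_d+Z_r = 0.1000+0.0050+0.1000 = 0.2050 m
sum ≈ 0.0480+0.0450+0.1380+0.2050 ≈ 0.4360 m = S ✓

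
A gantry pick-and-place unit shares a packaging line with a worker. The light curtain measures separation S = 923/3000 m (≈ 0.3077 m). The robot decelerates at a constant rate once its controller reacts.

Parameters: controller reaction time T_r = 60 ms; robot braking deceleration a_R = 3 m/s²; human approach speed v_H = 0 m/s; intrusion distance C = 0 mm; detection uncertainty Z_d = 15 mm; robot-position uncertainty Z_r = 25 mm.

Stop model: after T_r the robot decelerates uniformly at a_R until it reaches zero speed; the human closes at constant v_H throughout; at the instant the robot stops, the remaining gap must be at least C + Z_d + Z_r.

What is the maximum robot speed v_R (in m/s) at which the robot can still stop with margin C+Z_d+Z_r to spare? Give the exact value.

quadratic (1/6)·v² + (3/50)·v + (-803/3000) = 0
  disc = (3/50)² − 4·(1/6)·(-803/3000) = 1024/5625 ; √disc = 32/75
  v_R = (−(3/50) + 32/75) / (2·(1/6)) = 11/10 m/s
check:
braking lasts T_s = (11/10)/3 = 0.3667 s
robot in T_r: 1.1000·0.0600 = 0.0660 m
braking distance = 1.1000²/(2·3.0000) = 0.2017 m
human over T_r+T_s: 0.0000·(0.0600+0.3667) = 0.0000 m
margins: 0.0000+0.0150+0.0250 = 0.0400 m
sum ≈ 0.0660+0.2017+0.0000+0.0400 ≈ 0.3077 m = S ✓

v_R_max = 11/10 m/s = 1.1000 m/s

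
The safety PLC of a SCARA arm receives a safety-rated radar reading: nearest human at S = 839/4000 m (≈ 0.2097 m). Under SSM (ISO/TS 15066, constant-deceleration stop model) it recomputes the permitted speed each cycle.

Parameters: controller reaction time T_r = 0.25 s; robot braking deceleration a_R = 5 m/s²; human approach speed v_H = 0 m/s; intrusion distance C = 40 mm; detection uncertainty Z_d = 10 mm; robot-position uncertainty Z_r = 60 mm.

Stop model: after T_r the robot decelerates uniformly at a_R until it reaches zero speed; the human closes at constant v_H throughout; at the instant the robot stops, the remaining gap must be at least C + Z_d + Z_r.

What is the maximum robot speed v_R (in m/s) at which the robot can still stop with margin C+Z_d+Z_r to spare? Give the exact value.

at the boundary: (1/10)·v² + (1/4)·v + (-399/4000) = 0
  disc = (1/4)² − 4·(1/10)·(-399/4000) = 64/625 ; √disc = 8/25
  v_R = (−(1/4) + 8/25) / (2·(1/10)) = 7/20 m/s
check:
braking lasts T_s = (7/20)/5 = 0.0700 s
robot in T_r: 0.3500·0.2500 = 0.0875 m
robot under decel: 0.3500²/(2·5.0000) = 0.0123 m
human over T_r+T_s: 0.0000·(0.2500+0.0700) = 0.0000 m
margins: 0.0400+0.0100+0.0600 = 0.1100 m
sum ≈ 0.0875+0.0123+0.0000+0.1100 ≈ 0.2097 m = S ✓

v_R_max = 7/20 m/s = 0.3500 m/s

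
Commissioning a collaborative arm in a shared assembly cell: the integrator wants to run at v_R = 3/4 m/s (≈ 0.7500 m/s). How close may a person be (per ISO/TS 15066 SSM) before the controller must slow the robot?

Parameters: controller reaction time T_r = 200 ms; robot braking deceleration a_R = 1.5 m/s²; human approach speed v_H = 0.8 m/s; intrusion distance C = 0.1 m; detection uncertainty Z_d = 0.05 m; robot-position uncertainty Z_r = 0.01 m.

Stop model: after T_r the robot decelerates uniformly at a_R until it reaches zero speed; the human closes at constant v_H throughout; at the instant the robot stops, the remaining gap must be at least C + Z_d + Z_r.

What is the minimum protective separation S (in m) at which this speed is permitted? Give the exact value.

S_min = 423/400 m = 1.0575 m

T_s = v_R/a_R = (3/4)/(3/2) = 0.5000 s
reaction-phase robot travel = 0.7500·0.2000 = 0.1500 m
robot covers 0.7500·0.5000 − ½·1.5000·0.5000² = 0.1875 m while stopping
human over T_r+T_s: 0.8000·(0.2000+0.5000) = 0.5600 m
residual clearance needed = 0.1000+0.0500+0.0100 = 0.1600 m
S_min ≈ 0.1500+0.1875+0.5600+0.1600  ⇒  S_min = 423/400 m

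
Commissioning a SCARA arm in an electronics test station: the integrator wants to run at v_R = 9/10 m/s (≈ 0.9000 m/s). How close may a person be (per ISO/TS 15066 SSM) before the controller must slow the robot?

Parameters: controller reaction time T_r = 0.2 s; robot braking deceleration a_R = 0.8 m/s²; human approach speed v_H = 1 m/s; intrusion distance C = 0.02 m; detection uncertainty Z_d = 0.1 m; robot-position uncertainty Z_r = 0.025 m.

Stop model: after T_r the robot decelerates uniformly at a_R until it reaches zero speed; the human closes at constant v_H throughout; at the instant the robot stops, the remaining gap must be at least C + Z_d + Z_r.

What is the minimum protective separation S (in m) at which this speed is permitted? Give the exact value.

S_min = 69/32 m = 2.1562 m

stop time T_s = (9/10)/(4/5) = 1.1250 s
robot covers v_R·T_r = 0.9000·0.2000 = 0.1800 m before braking
robot covers 0.9000·1.1250 − ½·0.8000·1.1250² = 0.5062 m while stopping
human over T_r+T_s: 1.0000·(0.2000+1.1250) = 1.3250 m
residual clearance needed = 0.0200+0.1000+0.0250 = 0.1450 m
S_min ≈ 0.1800+0.5062+1.3250+0.1450  ⇒  S_min = 69/32 m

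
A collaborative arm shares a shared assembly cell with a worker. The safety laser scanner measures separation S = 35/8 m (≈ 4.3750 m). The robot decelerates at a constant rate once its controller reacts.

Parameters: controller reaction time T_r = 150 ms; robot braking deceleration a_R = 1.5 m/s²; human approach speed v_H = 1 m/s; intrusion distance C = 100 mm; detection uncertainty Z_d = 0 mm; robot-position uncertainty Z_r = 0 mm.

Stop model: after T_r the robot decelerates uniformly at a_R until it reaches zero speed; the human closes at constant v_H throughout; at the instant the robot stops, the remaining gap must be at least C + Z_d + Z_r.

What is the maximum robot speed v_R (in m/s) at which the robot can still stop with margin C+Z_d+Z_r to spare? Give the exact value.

collect terms ⇒ (1/3)·v_R² + (49/60)·v_R + (-33/8) = 0
  disc = (49/60)² − 4·(1/3)·(-33/8) = 22201/3600 ; √disc = 149/60
  v_R = (−(49/60) + 149/60) / (2·(1/3)) = 5/2 m/s
check:
braking lasts T_s = (5/2)/(3/2) = 1.6667 s
robot covers v_R·T_r = 2.5000·0.1500 = 0.3750 m before braking
robot covers 2.5000·1.6667 − ½·1.5000·1.6667² = 2.0833 m while stopping
human over T_r+T_s: 1.0000·(0.1500+1.6667) = 1.8167 m
C+Z_d+Z_r = 0.1000+0.0000+0.0000 = 0.1000 m
sum ≈ 0.3750+2.0833+1.8167+0.1000 ≈ 4.3750 m = S ✓

v_R_max = 5/2 m/s = 2.5000 m/s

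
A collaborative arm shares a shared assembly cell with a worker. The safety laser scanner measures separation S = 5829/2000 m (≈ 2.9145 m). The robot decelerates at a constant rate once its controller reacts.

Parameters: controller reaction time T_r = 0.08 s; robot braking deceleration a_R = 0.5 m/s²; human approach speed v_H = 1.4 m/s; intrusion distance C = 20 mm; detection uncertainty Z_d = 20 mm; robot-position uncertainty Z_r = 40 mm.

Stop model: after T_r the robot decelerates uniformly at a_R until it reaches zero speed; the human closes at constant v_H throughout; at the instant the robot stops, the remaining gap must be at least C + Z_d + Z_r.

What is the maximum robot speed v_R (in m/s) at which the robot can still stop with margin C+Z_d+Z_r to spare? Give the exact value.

collect terms ⇒ (1)·v_R² + (72/25)·v_R + (-1089/400) = 0
  disc = (72/25)² − 4·(1)·(-1089/400) = 47961/2500 ; √disc = 219/50
  v_R = (−(72/25) + 219/50) / (2·(1)) = 3/4 m/s
check:
T_s = v_R/a_R = (3/4)/(1/2) = 1.5000 s
robot covers v_R·T_r = 0.7500·0.0800 = 0.0600 m before braking
robot covers 0.7500·1.5000 − ½·0.5000·1.5000² = 0.5625 m while stopping
human closes 1.4000·1.5800 = 2.2120 m
residual clearance needed = 0.0200+0.0200+0.0400 = 0.0800 m
sum ≈ 0.0600+0.5625+2.2120+0.0800 ≈ 2.9145 m = S ✓

v_R_max = 3/4 m/s = 0.7500 m/s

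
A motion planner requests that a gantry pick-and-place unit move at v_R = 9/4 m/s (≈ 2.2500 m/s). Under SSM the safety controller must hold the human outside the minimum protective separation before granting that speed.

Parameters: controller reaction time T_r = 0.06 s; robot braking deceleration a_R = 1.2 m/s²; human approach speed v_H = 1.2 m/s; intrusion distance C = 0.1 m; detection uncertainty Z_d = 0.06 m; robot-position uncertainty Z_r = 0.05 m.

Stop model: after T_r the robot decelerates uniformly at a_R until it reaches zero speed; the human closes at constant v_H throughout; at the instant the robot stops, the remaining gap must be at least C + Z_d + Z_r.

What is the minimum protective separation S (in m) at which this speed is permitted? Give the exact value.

S_min = 38211/8000 m = 4.7764 m

T_s = v_R/a_R = (9/4)/(6/5) = 1.8750 s
reaction-phase robot travel = 2.2500·0.0600 = 0.1350 m
braking distance = 2.2500²/(2·1.2000) = 2.1094 m
human closes 1.2000·1.9350 = 2.3220 m
residual clearance needed = 0.1000+0.0600+0.0500 = 0.2100 m
S_min ≈ 0.1350+2.1094+2.3220+0.2100  ⇒  S_min = 38211/8000 m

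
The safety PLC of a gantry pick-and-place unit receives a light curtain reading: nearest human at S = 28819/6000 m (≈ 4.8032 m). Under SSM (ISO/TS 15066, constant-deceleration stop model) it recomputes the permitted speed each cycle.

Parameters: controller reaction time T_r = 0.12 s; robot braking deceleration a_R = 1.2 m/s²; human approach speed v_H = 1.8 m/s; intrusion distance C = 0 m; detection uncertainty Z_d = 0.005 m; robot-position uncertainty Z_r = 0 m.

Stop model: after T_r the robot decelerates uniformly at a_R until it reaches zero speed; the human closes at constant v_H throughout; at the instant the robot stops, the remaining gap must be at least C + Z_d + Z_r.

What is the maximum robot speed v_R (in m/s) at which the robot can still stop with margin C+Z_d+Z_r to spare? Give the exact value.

at the boundary: (5/12)·v² + (81/50)·v + (-27493/6000) = 0
  disc = (81/50)² − 4·(5/12)·(-27493/6000) = 923521/90000 ; √disc = 961/300
  v_R = (−(81/50) + 961/300) / (2·(5/12)) = 19/10 m/s
check:
stop time T_s = (19/10)/(6/5) = 1.5833 s
reaction-phase robot travel = 1.9000·0.1200 = 0.2280 m
robot covers 1.9000·1.5833 − ½·1.2000·1.5833² = 1.5042 m while stopping
person approaches 1.8000·(0.1200+1.5833) = 3.0660 m
residual clearance needed = 0.0000+0.0050+0.0000 = 0.0050 m
sum ≈ 0.2280+1.5042+3.0660+0.0050 ≈ 4.8032 m = S ✓

v_R_max = 19/10 m/s = 1.9000 m/s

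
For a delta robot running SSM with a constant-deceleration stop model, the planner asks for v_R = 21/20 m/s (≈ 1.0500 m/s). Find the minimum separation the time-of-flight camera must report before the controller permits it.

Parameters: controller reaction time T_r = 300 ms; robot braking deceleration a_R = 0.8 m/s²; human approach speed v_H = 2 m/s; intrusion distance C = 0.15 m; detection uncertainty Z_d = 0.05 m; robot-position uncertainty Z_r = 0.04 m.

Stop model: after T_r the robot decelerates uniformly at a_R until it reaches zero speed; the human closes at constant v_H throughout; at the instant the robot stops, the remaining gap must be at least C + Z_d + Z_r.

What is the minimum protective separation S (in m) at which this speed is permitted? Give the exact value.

T_s = v_R/a_R = (21/20)/(4/5) = 1.3125 s
robot in T_r: 1.0500·0.3000 = 0.3150 m
braking distance = 1.0500²/(2·0.8000) = 0.6891 m
human closes 2.0000·1.6125 = 3.2250 m
C+Z_d+Z_r = 0.1500+0.0500+0.0400 = 0.2400 m
S_min ≈ 0.3150+0.6891+3.2250+0.2400  ⇒  S_min = 14301/3200 m

S_min = 14301/3200 m = 4.4691 m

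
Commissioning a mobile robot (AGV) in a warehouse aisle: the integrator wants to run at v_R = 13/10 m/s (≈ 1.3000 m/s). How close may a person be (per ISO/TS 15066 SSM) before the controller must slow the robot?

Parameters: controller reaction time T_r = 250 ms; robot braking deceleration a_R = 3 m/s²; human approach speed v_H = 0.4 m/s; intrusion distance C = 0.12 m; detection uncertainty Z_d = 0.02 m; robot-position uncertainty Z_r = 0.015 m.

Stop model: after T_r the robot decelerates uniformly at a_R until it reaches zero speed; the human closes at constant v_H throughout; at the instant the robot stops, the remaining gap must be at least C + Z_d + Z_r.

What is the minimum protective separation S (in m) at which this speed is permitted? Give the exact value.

T_s = v_R/a_R = (13/10)/3 = 0.4333 s
robot in T_r: 1.3000·0.2500 = 0.3250 m
robot under decel: 1.3000²/(2·3.0000) = 0.2817 m
human over T_r+T_s: 0.4000·(0.2500+0.4333) = 0.2733 m
margins: 0.1200+0.0200+0.0150 = 0.1550 m
S_min ≈ 0.3250+0.2817+0.2733+0.1550  ⇒  S_min = 207/200 m

S_min = 207/200 m = 1.0350 m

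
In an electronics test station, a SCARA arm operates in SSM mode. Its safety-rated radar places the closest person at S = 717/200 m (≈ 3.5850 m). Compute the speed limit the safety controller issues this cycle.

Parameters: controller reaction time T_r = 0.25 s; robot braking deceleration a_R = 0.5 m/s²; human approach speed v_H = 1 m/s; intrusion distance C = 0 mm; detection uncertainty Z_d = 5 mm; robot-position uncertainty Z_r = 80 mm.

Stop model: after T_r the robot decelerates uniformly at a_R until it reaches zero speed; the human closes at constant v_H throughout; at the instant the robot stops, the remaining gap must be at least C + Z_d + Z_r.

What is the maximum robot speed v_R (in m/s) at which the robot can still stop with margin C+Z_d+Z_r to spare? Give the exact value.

collect terms ⇒ (1)·v_R² + (9/4)·v_R + (-13/4) = 0
  disc = (9/4)² − 4·(1)·(-13/4) = 289/16 ; √disc = 17/4
  v_R = (−(9/4) + 17/4) / (2·(1)) = 1 m/s
check:
stop time T_s = 1/(1/2) = 2.0000 s
robot covers v_R·T_r = 1.0000·0.2500 = 0.2500 m before braking
braking distance = 1.0000²/(2·0.5000) = 1.0000 m
human over T_r+T_s: 1.0000·(0.2500+2.0000) = 2.2500 m
C+Z_d+Z_r = 0.0000+0.0050+0.0800 = 0.0850 m
sum ≈ 0.2500+1.0000+2.2500+0.0850 ≈ 3.5850 m = S ✓

v_R_max = 1 m/s = 1.0000 m/s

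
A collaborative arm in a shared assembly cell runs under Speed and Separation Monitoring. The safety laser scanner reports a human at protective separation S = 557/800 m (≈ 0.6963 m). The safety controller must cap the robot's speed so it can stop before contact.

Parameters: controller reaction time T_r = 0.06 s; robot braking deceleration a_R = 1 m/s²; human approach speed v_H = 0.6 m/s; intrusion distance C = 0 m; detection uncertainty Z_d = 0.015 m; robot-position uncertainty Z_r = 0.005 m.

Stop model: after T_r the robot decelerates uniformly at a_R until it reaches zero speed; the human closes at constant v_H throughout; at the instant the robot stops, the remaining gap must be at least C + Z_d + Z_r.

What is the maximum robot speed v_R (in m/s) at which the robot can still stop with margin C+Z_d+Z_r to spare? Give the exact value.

v_R_max = 13/20 m/s = 0.6500 m/s

collect terms ⇒ (1/2)·v_R² + (33/50)·v_R + (-2561/4000) = 0
  disc = (33/50)² − 4·(1/2)·(-2561/4000) = 17161/10000 ; √disc = 131/100
  v_R = (−(33/50) + 131/100) / (2·(1/2)) = 13/20 m/s
check:
braking lasts T_s = (13/20)/1 = 0.6500 s
robot covers v_R·T_r = 0.6500·0.0600 = 0.0390 m before braking
robot under decel: 0.6500²/(2·1.0000) = 0.2112 m
human over T_r+T_s: 0.6000·(0.0600+0.6500) = 0.4260 m
residual clearance needed = 0.0000+0.0150+0.0050 = 0.0200 m
sum ≈ 0.0390+0.2112+0.4260+0.0200 ≈ 0.6963 m = S ✓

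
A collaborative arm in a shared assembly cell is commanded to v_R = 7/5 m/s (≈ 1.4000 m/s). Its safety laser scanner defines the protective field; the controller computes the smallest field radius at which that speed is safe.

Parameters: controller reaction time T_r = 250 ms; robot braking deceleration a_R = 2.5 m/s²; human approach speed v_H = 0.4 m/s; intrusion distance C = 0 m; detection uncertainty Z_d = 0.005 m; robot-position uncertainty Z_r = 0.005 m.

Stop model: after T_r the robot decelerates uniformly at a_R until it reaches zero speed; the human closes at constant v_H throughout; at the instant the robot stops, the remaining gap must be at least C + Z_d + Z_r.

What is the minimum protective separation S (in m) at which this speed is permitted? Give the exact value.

S_min = 269/250 m = 1.0760 m

T_s = v_R/a_R = (7/5)/(5/2) = 0.5600 s
robot in T_r: 1.4000·0.2500 = 0.3500 m
braking distance = 1.4000²/(2·2.5000) = 0.3920 m
human closes 0.4000·0.8100 = 0.3240 m
residual clearance needed = 0.0000+0.0050+0.0050 = 0.0100 m
S_min ≈ 0.3500+0.3920+0.3240+0.0100  ⇒  S_min = 269/250 m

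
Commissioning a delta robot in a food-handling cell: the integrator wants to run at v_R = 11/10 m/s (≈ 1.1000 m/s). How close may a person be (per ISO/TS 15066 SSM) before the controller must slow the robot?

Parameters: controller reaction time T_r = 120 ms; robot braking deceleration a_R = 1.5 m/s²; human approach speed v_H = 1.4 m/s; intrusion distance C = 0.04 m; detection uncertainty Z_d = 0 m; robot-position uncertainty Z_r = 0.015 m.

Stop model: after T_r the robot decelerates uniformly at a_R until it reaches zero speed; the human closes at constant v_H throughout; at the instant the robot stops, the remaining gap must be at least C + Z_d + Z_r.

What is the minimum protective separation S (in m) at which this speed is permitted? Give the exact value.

stop time T_s = (11/10)/(3/2) = 0.7333 s
robot in T_r: 1.1000·0.1200 = 0.1320 m
robot covers 1.1000·0.7333 − ½·1.5000·0.7333² = 0.4033 m while stopping
human closes 1.4000·0.8533 = 1.1947 m
C+Z_d+Z_r = 0.0400+0.0000+0.0150 = 0.0550 m
S_min ≈ 0.1320+0.4033+1.1947+0.0550  ⇒  S_min = 357/200 m

S_min = 357/200 m = 1.7850 m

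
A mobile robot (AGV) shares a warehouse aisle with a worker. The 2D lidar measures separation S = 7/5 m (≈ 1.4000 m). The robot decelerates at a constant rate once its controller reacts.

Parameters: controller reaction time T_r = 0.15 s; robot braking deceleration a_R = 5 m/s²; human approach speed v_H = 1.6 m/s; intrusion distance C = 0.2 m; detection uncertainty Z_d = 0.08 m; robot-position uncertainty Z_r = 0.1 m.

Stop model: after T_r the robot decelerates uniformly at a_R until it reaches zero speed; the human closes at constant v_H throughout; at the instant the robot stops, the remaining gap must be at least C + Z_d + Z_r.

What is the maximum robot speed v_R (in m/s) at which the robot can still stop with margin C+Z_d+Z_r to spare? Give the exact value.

quadratic (1/10)·v² + (47/100)·v + (-39/50) = 0
  disc = (47/100)² − 4·(1/10)·(-39/50) = 5329/10000 ; √disc = 73/100
  v_R = (−(47/100) + 73/100) / (2·(1/10)) = 13/10 m/s
check:
T_s = v_R/a_R = (13/10)/5 = 0.2600 s
robot covers v_R·T_r = 1.3000·0.1500 = 0.1950 m before braking
robot under decel: 1.3000²/(2·5.0000) = 0.1690 m
human closes 1.6000·0.4100 = 0.6560 m
margins: 0.2000+0.0800+0.1000 = 0.3800 m
sum ≈ 0.1950+0.1690+0.6560+0.3800 ≈ 1.4000 m = S ✓

v_R_max = 13/10 m/s = 1.3000 m/s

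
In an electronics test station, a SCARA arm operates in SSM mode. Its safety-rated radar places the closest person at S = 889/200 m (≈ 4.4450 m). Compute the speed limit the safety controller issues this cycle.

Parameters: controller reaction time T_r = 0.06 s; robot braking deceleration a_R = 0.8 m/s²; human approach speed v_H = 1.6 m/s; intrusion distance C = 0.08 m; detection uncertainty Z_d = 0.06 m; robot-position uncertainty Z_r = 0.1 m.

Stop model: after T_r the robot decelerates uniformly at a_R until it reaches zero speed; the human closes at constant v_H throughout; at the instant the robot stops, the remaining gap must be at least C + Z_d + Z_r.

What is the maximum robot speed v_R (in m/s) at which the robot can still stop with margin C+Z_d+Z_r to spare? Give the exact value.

v_R_max = 7/5 m/s = 1.4000 m/s

quadratic (5/8)·v² + (103/50)·v + (-4109/1000) = 0
  disc = (103/50)² − 4·(5/8)·(-4109/1000) = 145161/10000 ; √disc = 381/100
  v_R = (−(103/50) + 381/100) / (2·(5/8)) = 7/5 m/s
check:
braking lasts T_s = (7/5)/(4/5) = 1.7500 s
reaction-phase robot travel = 1.4000·0.0600 = 0.0840 m
braking distance = 1.4000²/(2·0.8000) = 1.2250 m
human over T_r+T_s: 1.6000·(0.0600+1.7500) = 2.8960 m
margins: 0.0800+0.0600+0.1000 = 0.2400 m
sum ≈ 0.0840+1.2250+2.8960+0.2400 ≈ 4.4450 m = S ✓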